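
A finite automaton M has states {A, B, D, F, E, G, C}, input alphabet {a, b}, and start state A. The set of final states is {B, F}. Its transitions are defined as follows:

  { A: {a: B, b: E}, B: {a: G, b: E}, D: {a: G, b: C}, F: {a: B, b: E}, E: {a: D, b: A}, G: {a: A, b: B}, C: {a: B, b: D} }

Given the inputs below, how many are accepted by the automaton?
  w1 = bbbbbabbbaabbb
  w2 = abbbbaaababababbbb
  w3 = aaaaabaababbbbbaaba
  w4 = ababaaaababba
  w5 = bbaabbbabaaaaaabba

w1:
  start at A
  read 'b': A → E
  read 'b': E → A
  read 'b': A → E
  read 'b': E → A
  read 'b': A → E
  read 'a': E → D
  read 'b': D → C
  read 'b': C → D
  read 'b': D → C
  read 'a': C → B
  read 'a': B → G
  read 'b': G → B
  read 'b': B → E
  read 'b': E → A
  end A, rejected
w2:
  start at A
  read 'a': A → B
  read 'b': B → E
  read 'b': E → A
  read 'b': A → E
  read 'b': E → A
  read 'a': A → B
  read 'a': B → G
  read 'a': G → A
  read 'b': A → E
  read 'a': E → D
  read 'b': D → C
  read 'a': C → B
  read 'b': B → E
  read 'a': E → D
  read 'b': D → C
  read 'b': C → D
  read 'b': D → C
  read 'b': C → D
  end D, rejected
w3:
  start at A
  read 'a': A → B
  read 'a': B → G
  read 'a': G → A
  read 'a': A → B
  read 'a': B → G
  read 'b': G → B
  read 'a': B → G
  read 'a': G → A
  read 'b': A → E
  read 'a': E → D
  read 'b': D → C
  read 'b': C → D
  read 'b': D → C
  read 'b': C → D
  read 'b': D → C
  read 'a': C → B
  read 'a': B → G
  read 'b': G → B
  read 'a': B → G
  end G, rejected
w4:
  start at A
  read 'a': A → B
  read 'b': B → E
  read 'a': E → D
  read 'b': D → C
  read 'a': C → B
  read 'a': B → G
  read 'a': G → A
  read 'a': A → B
  read 'b': B → E
  read 'a': E → D
  read 'b': D → C
  read 'b': C → D
  read 'a': D → G
  end G, rejected
w5:
  start at A
  read 'b': A → E
  read 'b': E → A
  read 'a': A → B
  read 'a': B → G
  read 'b': G → B
  read 'b': B → E
  read 'b': E → A
  read 'a': A → B
  read 'b': B → E
  read 'a': E → D
  read 'a': D → G
  read 'a': G → A
  read 'a': A → B
  read 'a': B → G
  read 'a': G → A
  read 'b': A → E
  read 'b': E → A
  read 'a': A → B
  end B, accepted

1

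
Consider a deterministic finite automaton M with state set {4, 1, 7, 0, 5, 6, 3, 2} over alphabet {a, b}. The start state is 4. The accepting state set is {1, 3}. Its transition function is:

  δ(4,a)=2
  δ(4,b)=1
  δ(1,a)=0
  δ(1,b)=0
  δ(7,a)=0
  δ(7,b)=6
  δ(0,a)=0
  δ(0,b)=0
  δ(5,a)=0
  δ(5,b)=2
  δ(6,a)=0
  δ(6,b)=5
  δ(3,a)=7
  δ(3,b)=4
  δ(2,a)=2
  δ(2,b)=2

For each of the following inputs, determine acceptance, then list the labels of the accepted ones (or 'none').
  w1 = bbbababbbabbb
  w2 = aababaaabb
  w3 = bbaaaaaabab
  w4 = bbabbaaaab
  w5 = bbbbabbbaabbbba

w1: Trace: 4 -b-> 1 -b-> 0 -b-> 0 -a-> 0 -b-> 0 -a-> 0 -b-> 0 -b-> 0 -b-> 0 -a-> 0 -b-> 0 -b-> 0 -b-> 0  → end 0, rejected
w2: Trace: 4 -a-> 2 -a-> 2 -b-> 2 -a-> 2 -b-> 2 -a-> 2 -a-> 2 -a-> 2 -b-> 2 -b-> 2  → end 2, rejected
w3: Trace: 4 -b-> 1 -b-> 0 -a-> 0 -a-> 0 -a-> 0 -a-> 0 -a-> 0 -a-> 0 -b-> 0 -a-> 0 -b-> 0  → end 0, rejected
w4: Trace: 4 -b-> 1 -b-> 0 -a-> 0 -b-> 0 -b-> 0 -a-> 0 -a-> 0 -a-> 0 -a-> 0 -b-> 0  → end 0, rejected
w5: Trace: 4 -b-> 1 -b-> 0 -b-> 0 -b-> 0 -a-> 0 -b-> 0 -b-> 0 -b-> 0 -a-> 0 -a-> 0 -b-> 0 -b-> 0 -b-> 0 -b-> 0 -a-> 0  → end 0, rejected

none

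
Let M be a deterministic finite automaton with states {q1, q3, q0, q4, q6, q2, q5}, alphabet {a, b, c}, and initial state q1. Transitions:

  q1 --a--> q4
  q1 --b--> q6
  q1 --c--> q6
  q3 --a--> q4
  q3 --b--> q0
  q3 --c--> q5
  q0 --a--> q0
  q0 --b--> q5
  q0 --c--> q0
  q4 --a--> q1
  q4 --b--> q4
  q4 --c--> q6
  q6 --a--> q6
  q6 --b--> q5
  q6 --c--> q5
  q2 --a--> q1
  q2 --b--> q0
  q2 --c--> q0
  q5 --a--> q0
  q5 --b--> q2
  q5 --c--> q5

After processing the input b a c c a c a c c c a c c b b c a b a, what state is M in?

q0

Trace: q1 -b-> q6 -a-> q6 -c-> q5 -c-> q5 -a-> q0 -c-> q0 -a-> q0 -c-> q0 -c-> q0 -c-> q0 -a-> q0 -c-> q0 -c-> q0 -b-> q5 -b-> q2 -c-> q0 -a-> q0 -b-> q5 -a-> q0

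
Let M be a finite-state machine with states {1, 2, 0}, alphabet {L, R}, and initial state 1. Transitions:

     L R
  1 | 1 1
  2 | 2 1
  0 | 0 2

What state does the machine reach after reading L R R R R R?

1

start at 1
read 'L': 1 → 1
read 'R': 1 → 1
read 'R': 1 → 1
read 'R': 1 → 1
read 'R': 1 → 1
read 'R': 1 → 1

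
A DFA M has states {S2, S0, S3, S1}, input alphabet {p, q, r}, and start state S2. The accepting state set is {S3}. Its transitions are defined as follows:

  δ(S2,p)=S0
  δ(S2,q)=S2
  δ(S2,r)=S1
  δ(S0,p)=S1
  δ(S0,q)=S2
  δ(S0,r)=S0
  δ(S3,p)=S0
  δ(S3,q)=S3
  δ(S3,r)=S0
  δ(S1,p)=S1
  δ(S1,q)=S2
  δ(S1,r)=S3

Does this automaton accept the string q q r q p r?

No

S2 → S2 → S2 → S1 → S2 → S0 → S0
End state S0 is not accepting.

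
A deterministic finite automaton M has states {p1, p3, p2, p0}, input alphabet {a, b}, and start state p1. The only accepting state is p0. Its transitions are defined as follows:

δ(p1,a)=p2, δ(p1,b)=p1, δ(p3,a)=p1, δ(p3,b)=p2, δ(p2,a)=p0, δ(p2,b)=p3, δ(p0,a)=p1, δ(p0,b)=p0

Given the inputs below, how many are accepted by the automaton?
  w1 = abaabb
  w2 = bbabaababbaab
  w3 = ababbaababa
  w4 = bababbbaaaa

w1:
  start at p1
  read 'a': p1 → p2
  read 'b': p2 → p3
  read 'a': p3 → p1
  read 'a': p1 → p2
  read 'b': p2 → p3
  read 'b': p3 → p2
  end p2, rejected
w2:
  start at p1
  read 'b': p1 → p1
  read 'b': p1 → p1
  read 'a': p1 → p2
  read 'b': p2 → p3
  read 'a': p3 → p1
  read 'a': p1 → p2
  read 'b': p2 → p3
  read 'a': p3 → p1
  read 'b': p1 → p1
  read 'b': p1 → p1
  read 'a': p1 → p2
  read 'a': p2 → p0
  read 'b': p0 → p0
  end p0, accepted
w3:
  start at p1
  read 'a': p1 → p2
  read 'b': p2 → p3
  read 'a': p3 → p1
  read 'b': p1 → p1
  read 'b': p1 → p1
  read 'a': p1 → p2
  read 'a': p2 → p0
  read 'b': p0 → p0
  read 'a': p0 → p1
  read 'b': p1 → p1
  read 'a': p1 → p2
  end p2, rejected
w4:
  start at p1
  read 'b': p1 → p1
  read 'a': p1 → p2
  read 'b': p2 → p3
  read 'a': p3 → p1
  read 'b': p1 → p1
  read 'b': p1 → p1
  read 'b': p1 → p1
  read 'a': p1 → p2
  read 'a': p2 → p0
  read 'a': p0 → p1
  read 'a': p1 → p2
  end p2, rejected

1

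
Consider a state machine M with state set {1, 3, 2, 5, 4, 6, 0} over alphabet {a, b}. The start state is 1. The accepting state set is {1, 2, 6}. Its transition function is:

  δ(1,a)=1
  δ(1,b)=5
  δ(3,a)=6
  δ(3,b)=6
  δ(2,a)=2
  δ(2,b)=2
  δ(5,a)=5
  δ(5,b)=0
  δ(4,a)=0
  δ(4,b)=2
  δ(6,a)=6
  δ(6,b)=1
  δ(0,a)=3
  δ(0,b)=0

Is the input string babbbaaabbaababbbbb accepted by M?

1 → 5 → 5 → 0 → 0 → 0 → 3 → 6 → 6 → 1 → 5 → 5 → 5 → 0 → 3 → 6 → 1 → 5 → 0 → 0
End state 0 is not accepting.

No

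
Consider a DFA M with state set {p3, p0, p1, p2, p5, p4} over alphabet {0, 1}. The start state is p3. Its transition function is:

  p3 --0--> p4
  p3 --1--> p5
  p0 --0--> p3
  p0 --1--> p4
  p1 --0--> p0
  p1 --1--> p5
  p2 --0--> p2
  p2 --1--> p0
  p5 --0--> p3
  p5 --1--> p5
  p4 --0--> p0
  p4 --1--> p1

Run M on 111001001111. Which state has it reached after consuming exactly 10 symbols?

Trace: p3 -1-> p5 -1-> p5 -1-> p5 -0-> p3 -0-> p4 -1-> p1 -0-> p0 -0-> p3 -1-> p5 -1-> p5
After 10 symbols: p5.

p5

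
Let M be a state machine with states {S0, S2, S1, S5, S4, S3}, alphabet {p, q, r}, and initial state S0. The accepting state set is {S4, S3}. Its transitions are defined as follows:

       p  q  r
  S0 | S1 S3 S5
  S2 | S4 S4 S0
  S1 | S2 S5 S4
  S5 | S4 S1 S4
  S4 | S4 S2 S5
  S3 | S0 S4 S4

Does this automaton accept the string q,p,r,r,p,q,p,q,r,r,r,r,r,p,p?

S0 → S3 → S0 → S5 → S4 → S4 → S2 → S4 → S2 → S0 → S5 → S4 → S5 → S4 → S4 → S4
End state S4 is accepting.

Yes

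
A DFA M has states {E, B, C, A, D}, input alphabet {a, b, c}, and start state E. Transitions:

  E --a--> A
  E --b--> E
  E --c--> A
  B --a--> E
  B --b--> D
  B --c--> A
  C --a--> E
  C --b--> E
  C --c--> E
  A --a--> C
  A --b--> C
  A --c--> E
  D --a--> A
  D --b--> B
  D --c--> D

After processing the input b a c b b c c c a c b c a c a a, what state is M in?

C

start at E
read 'b': E → E
read 'a': E → A
read 'c': A → E
read 'b': E → E
read 'b': E → E
read 'c': E → A
read 'c': A → E
read 'c': E → A
read 'a': A → C
read 'c': C → E
read 'b': E → E
read 'c': E → A
read 'a': A → C
read 'c': C → E
read 'a': E → A
read 'a': A → C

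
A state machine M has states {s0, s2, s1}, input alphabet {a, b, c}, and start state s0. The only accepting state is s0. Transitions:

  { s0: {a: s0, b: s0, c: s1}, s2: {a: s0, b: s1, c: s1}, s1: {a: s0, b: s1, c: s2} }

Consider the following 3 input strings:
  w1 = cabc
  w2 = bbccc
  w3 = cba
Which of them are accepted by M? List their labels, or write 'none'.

w3

w1: s0 → s1 → s0 → s0 → s1  → end s1, rejected
w2: s0 → s0 → s0 → s1 → s2 → s1  → end s1, rejected
w3: s0 → s1 → s1 → s0  → end s0, accepted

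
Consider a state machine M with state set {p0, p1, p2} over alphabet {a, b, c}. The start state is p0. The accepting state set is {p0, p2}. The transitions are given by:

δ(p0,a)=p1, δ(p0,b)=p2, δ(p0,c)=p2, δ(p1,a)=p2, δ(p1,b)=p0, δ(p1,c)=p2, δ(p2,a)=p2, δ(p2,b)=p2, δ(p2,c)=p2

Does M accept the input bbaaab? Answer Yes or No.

Yes

Trace: p0 -b-> p2 -b-> p2 -a-> p2 -a-> p2 -a-> p2 -b-> p2
End state p2 is accepting.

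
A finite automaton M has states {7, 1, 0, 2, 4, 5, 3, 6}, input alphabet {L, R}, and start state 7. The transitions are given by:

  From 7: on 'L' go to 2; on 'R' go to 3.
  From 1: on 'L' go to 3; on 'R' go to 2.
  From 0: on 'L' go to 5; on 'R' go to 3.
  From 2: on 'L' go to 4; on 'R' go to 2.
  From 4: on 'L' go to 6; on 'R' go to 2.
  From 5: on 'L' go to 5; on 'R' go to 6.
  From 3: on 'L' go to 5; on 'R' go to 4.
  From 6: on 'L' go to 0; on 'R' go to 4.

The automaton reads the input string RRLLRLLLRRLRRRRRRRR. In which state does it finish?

2

Trace: 7 -R-> 3 -R-> 4 -L-> 6 -L-> 0 -R-> 3 -L-> 5 -L-> 5 -L-> 5 -R-> 6 -R-> 4 -L-> 6 -R-> 4 -R-> 2 -R-> 2 -R-> 2 -R-> 2 -R-> 2 -R-> 2 -R-> 2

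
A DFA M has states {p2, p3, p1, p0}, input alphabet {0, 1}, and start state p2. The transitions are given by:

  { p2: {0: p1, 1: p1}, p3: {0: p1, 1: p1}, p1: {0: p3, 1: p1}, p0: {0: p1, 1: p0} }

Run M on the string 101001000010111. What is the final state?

start at p2
read '1': p2 → p1
read '0': p1 → p3
read '1': p3 → p1
read '0': p1 → p3
read '0': p3 → p1
read '1': p1 → p1
read '0': p1 → p3
read '0': p3 → p1
read '0': p1 → p3
read '0': p3 → p1
read '1': p1 → p1
read '0': p1 → p3
read '1': p3 → p1
read '1': p1 → p1
read '1': p1 → p1

p1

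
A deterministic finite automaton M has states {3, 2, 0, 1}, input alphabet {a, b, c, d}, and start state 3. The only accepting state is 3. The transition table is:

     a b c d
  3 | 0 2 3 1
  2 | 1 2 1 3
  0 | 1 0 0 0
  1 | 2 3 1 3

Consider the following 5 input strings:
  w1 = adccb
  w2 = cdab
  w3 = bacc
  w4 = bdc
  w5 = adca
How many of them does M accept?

w1: 3 → 0 → 0 → 0 → 0 → 0  → end 0, rejected
w2: 3 → 3 → 1 → 2 → 2  → end 2, rejected
w3: 3 → 2 → 1 → 1 → 1  → end 1, rejected
w4: 3 → 2 → 3 → 3  → end 3, accepted
w5: 3 → 0 → 0 → 0 → 1  → end 1, rejected

1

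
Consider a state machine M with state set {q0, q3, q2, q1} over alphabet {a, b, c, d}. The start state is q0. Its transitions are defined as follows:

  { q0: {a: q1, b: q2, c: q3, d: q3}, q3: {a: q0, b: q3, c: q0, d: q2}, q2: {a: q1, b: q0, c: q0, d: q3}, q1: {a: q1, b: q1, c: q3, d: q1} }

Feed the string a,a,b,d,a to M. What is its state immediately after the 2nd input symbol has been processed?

q1

start at q0
read 'a': q0 → q1
read 'a': q1 → q1
After 2 symbols: q1.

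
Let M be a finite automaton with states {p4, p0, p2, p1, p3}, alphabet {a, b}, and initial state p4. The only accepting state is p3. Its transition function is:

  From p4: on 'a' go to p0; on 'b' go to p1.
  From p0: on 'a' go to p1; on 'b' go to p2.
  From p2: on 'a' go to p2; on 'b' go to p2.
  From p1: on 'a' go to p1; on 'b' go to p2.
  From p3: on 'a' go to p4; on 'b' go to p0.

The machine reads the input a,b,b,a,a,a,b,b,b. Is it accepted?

No

start at p4
read 'a': p4 → p0
read 'b': p0 → p2
read 'b': p2 → p2
read 'a': p2 → p2
read 'a': p2 → p2
read 'a': p2 → p2
read 'b': p2 → p2
read 'b': p2 → p2
read 'b': p2 → p2
End state p2 is not accepting.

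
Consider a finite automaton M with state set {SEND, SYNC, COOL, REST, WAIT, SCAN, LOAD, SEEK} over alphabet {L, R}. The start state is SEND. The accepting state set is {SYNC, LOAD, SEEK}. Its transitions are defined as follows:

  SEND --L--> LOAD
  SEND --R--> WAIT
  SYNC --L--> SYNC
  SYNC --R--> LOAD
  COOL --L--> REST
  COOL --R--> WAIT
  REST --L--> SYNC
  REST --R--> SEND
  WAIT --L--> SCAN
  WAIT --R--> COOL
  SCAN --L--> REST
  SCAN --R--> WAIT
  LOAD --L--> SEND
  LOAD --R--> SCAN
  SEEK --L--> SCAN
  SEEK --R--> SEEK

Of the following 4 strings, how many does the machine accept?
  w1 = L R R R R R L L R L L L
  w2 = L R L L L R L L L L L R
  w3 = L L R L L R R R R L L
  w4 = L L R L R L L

0

w1:
  start at SEND
  read 'L': SEND → LOAD
  read 'R': LOAD → SCAN
  read 'R': SCAN → WAIT
  read 'R': WAIT → COOL
  read 'R': COOL → WAIT
  read 'R': WAIT → COOL
  read 'L': COOL → REST
  read 'L': REST → SYNC
  read 'R': SYNC → LOAD
  read 'L': LOAD → SEND
  read 'L': SEND → LOAD
  read 'L': LOAD → SEND
  end SEND, rejected
w2:
  start at SEND
  read 'L': SEND → LOAD
  read 'R': LOAD → SCAN
  read 'L': SCAN → REST
  read 'L': REST → SYNC
  read 'L': SYNC → SYNC
  read 'R': SYNC → LOAD
  read 'L': LOAD → SEND
  read 'L': SEND → LOAD
  read 'L': LOAD → SEND
  read 'L': SEND → LOAD
  read 'L': LOAD → SEND
  read 'R': SEND → WAIT
  end WAIT, rejected
w3:
  start at SEND
  read 'L': SEND → LOAD
  read 'L': LOAD → SEND
  read 'R': SEND → WAIT
  read 'L': WAIT → SCAN
  read 'L': SCAN → REST
  read 'R': REST → SEND
  read 'R': SEND → WAIT
  read 'R': WAIT → COOL
  read 'R': COOL → WAIT
  read 'L': WAIT → SCAN
  read 'L': SCAN → REST
  end REST, rejected
w4:
  start at SEND
  read 'L': SEND → LOAD
  read 'L': LOAD → SEND
  read 'R': SEND → WAIT
  read 'L': WAIT → SCAN
  read 'R': SCAN → WAIT
  read 'L': WAIT → SCAN
  read 'L': SCAN → REST
  end REST, rejected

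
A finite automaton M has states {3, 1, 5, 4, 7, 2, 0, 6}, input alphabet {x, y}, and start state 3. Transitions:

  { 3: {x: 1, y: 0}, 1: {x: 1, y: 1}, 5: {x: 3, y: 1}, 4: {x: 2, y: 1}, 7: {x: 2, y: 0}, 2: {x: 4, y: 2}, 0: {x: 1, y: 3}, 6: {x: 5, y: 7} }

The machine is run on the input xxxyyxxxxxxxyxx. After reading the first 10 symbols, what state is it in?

1

start at 3
read 'x': 3 → 1
read 'x': 1 → 1
read 'x': 1 → 1
read 'y': 1 → 1
read 'y': 1 → 1
read 'x': 1 → 1
read 'x': 1 → 1
read 'x': 1 → 1
read 'x': 1 → 1
read 'x': 1 → 1
After 10 symbols: 1.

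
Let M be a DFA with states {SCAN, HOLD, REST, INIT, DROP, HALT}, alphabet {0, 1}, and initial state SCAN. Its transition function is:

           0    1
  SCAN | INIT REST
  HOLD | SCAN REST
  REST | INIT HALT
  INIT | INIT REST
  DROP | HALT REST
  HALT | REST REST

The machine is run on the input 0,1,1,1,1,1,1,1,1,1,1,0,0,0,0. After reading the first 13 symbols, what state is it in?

Trace: SCAN -0-> INIT -1-> REST -1-> HALT -1-> REST -1-> HALT -1-> REST -1-> HALT -1-> REST -1-> HALT -1-> REST -1-> HALT -0-> REST -0-> INIT
After 13 symbols: INIT.

INIT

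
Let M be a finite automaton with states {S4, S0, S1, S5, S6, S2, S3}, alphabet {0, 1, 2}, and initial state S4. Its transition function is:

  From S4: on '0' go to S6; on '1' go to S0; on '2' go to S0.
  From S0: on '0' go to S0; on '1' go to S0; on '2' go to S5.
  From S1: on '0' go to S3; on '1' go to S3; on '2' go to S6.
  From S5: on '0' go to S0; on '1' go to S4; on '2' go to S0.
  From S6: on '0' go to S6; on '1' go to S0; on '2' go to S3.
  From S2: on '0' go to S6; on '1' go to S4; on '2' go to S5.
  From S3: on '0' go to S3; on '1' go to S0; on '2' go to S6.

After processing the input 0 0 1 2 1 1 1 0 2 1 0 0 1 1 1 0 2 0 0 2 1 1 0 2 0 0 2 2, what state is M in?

S0

S4 → S6 → S6 → S0 → S5 → S4 → S0 → S0 → S0 → S5 → S4 → S6 → S6 → S0 → S0 → S0 → S0 → S5 → S0 → S0 → S5 → S4 → S0 → S0 → S5 → S0 → S0 → S5 → S0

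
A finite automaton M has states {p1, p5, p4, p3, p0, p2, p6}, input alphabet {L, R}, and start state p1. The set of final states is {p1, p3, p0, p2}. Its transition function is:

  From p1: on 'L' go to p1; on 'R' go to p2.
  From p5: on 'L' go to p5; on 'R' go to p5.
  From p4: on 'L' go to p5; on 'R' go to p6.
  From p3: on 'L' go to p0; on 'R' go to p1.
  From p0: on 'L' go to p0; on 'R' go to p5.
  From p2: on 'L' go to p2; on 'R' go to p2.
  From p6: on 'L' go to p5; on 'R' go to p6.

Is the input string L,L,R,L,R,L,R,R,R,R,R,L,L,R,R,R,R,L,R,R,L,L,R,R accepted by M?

start at p1
read 'L': p1 → p1
read 'L': p1 → p1
read 'R': p1 → p2
read 'L': p2 → p2
read 'R': p2 → p2
read 'L': p2 → p2
read 'R': p2 → p2
read 'R': p2 → p2
read 'R': p2 → p2
read 'R': p2 → p2
read 'R': p2 → p2
read 'L': p2 → p2
read 'L': p2 → p2
read 'R': p2 → p2
read 'R': p2 → p2
read 'R': p2 → p2
read 'R': p2 → p2
read 'L': p2 → p2
read 'R': p2 → p2
read 'R': p2 → p2
read 'L': p2 → p2
read 'L': p2 → p2
read 'R': p2 → p2
read 'R': p2 → p2
End state p2 is accepting.

Yes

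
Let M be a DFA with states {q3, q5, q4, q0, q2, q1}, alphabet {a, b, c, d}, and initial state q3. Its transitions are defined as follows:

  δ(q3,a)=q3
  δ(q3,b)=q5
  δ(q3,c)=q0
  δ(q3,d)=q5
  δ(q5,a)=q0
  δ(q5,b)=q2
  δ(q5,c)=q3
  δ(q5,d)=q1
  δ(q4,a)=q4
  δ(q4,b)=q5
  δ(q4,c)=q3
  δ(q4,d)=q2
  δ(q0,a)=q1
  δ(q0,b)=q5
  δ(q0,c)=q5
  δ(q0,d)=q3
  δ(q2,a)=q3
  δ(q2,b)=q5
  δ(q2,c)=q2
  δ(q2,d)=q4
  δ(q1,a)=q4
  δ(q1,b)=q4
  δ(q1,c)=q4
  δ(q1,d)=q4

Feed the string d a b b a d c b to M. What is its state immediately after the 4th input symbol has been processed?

start at q3
read 'd': q3 → q5
read 'a': q5 → q0
read 'b': q0 → q5
read 'b': q5 → q2
After 4 symbols: q2.

q2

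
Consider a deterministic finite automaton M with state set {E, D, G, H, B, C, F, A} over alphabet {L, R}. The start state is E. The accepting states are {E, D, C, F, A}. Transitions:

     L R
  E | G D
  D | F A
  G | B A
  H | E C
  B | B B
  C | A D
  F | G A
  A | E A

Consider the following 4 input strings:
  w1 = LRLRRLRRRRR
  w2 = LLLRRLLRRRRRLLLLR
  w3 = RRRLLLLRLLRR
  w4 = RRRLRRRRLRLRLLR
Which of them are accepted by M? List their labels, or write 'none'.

w1, w4

w1:
  start at E
  read 'L': E → G
  read 'R': G → A
  read 'L': A → E
  read 'R': E → D
  read 'R': D → A
  read 'L': A → E
  read 'R': E → D
  read 'R': D → A
  read 'R': A → A
  read 'R': A → A
  read 'R': A → A
  end A, accepted
w2:
  start at E
  read 'L': E → G
  read 'L': G → B
  read 'L': B → B
  read 'R': B → B
  read 'R': B → B
  read 'L': B → B
  read 'L': B → B
  read 'R': B → B
  read 'R': B → B
  read 'R': B → B
  read 'R': B → B
  read 'R': B → B
  read 'L': B → B
  read 'L': B → B
  read 'L': B → B
  read 'L': B → B
  read 'R': B → B
  end B, rejected
w3:
  start at E
  read 'R': E → D
  read 'R': D → A
  read 'R': A → A
  read 'L': A → E
  read 'L': E → G
  read 'L': G → B
  read 'L': B → B
  read 'R': B → B
  read 'L': B → B
  read 'L': B → B
  read 'R': B → B
  read 'R': B → B
  end B, rejected
w4:
  start at E
  read 'R': E → D
  read 'R': D → A
  read 'R': A → A
  read 'L': A → E
  read 'R': E → D
  read 'R': D → A
  read 'R': A → A
  read 'R': A → A
  read 'L': A → E
  read 'R': E → D
  read 'L': D → F
  read 'R': F → A
  read 'L': A → E
  read 'L': E → G
  read 'R': G → A
  end A, accepted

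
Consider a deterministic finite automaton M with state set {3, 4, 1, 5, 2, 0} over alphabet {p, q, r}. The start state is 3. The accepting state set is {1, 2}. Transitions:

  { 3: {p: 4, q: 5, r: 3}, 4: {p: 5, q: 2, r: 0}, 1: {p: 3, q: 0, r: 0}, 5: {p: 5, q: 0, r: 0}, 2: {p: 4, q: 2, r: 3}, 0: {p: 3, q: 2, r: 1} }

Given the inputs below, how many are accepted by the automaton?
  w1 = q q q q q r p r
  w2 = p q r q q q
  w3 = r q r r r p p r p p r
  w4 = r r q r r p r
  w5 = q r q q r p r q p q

w1: Trace: 3 -q-> 5 -q-> 0 -q-> 2 -q-> 2 -q-> 2 -r-> 3 -p-> 4 -r-> 0  → end 0, rejected
w2: Trace: 3 -p-> 4 -q-> 2 -r-> 3 -q-> 5 -q-> 0 -q-> 2  → end 2, accepted
w3: Trace: 3 -r-> 3 -q-> 5 -r-> 0 -r-> 1 -r-> 0 -p-> 3 -p-> 4 -r-> 0 -p-> 3 -p-> 4 -r-> 0  → end 0, rejected
w4: Trace: 3 -r-> 3 -r-> 3 -q-> 5 -r-> 0 -r-> 1 -p-> 3 -r-> 3  → end 3, rejected
w5: Trace: 3 -q-> 5 -r-> 0 -q-> 2 -q-> 2 -r-> 3 -p-> 4 -r-> 0 -q-> 2 -p-> 4 -q-> 2  → end 2, accepted

2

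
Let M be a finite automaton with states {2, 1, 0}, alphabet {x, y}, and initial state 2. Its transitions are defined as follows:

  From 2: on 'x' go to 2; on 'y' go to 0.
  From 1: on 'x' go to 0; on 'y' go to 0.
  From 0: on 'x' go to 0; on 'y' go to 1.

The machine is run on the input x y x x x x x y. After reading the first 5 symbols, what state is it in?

0

start at 2
read 'x': 2 → 2
read 'y': 2 → 0
read 'x': 0 → 0
read 'x': 0 → 0
read 'x': 0 → 0
After 5 symbols: 0.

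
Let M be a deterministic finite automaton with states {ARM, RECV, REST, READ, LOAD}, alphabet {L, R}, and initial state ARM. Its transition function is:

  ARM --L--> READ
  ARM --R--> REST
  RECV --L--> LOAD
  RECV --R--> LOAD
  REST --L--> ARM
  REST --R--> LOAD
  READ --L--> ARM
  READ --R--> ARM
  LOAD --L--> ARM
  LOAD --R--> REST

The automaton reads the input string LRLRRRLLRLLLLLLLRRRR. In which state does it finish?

start at ARM
read 'L': ARM → READ
read 'R': READ → ARM
read 'L': ARM → READ
read 'R': READ → ARM
read 'R': ARM → REST
read 'R': REST → LOAD
read 'L': LOAD → ARM
read 'L': ARM → READ
read 'R': READ → ARM
read 'L': ARM → READ
read 'L': READ → ARM
read 'L': ARM → READ
read 'L': READ → ARM
read 'L': ARM → READ
read 'L': READ → ARM
read 'L': ARM → READ
read 'R': READ → ARM
read 'R': ARM → REST
read 'R': REST → LOAD
read 'R': LOAD → REST

REST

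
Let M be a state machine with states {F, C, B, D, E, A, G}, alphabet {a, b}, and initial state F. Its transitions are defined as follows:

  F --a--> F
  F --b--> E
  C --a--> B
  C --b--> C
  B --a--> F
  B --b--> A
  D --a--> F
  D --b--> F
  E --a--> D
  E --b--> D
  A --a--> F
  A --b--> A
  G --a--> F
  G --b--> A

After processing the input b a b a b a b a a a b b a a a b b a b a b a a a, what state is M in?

Trace: F -b-> E -a-> D -b-> F -a-> F -b-> E -a-> D -b-> F -a-> F -a-> F -a-> F -b-> E -b-> D -a-> F -a-> F -a-> F -b-> E -b-> D -a-> F -b-> E -a-> D -b-> F -a-> F -a-> F -a-> F

F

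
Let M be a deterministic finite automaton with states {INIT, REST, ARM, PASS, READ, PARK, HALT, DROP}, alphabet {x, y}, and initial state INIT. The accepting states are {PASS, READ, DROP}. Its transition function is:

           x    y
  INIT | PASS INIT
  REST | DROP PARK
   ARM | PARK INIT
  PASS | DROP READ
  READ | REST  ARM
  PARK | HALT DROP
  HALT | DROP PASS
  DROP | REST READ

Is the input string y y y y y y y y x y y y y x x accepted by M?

INIT → INIT → INIT → INIT → INIT → INIT → INIT → INIT → INIT → PASS → READ → ARM → INIT → INIT → PASS → DROP
End state DROP is accepting.

Yes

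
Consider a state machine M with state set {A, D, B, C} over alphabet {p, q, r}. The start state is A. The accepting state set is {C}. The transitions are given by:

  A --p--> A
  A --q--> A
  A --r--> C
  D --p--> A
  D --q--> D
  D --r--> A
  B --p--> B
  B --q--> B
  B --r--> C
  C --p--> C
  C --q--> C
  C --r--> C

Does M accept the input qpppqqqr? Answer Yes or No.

Yes

start at A
read 'q': A → A
read 'p': A → A
read 'p': A → A
read 'p': A → A
read 'q': A → A
read 'q': A → A
read 'q': A → A
read 'r': A → C
End state C is accepting.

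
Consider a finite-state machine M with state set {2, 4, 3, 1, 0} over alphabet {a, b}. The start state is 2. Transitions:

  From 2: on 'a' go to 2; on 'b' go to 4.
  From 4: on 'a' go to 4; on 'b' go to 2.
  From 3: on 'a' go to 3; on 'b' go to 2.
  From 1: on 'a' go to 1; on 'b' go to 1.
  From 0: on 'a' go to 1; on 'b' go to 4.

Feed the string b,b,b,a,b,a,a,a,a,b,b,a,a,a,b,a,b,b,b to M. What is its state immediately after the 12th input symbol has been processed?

start at 2
read 'b': 2 → 4
read 'b': 4 → 2
read 'b': 2 → 4
read 'a': 4 → 4
read 'b': 4 → 2
read 'a': 2 → 2
read 'a': 2 → 2
read 'a': 2 → 2
read 'a': 2 → 2
read 'b': 2 → 4
read 'b': 4 → 2
read 'a': 2 → 2
After 12 symbols: 2.

2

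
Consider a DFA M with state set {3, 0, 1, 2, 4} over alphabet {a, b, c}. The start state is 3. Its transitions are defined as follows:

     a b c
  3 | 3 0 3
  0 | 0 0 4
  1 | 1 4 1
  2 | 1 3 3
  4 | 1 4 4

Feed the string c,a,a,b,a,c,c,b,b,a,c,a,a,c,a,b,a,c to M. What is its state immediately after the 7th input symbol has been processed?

4

3 → 3 → 3 → 3 → 0 → 0 → 4 → 4
After 7 symbols: 4.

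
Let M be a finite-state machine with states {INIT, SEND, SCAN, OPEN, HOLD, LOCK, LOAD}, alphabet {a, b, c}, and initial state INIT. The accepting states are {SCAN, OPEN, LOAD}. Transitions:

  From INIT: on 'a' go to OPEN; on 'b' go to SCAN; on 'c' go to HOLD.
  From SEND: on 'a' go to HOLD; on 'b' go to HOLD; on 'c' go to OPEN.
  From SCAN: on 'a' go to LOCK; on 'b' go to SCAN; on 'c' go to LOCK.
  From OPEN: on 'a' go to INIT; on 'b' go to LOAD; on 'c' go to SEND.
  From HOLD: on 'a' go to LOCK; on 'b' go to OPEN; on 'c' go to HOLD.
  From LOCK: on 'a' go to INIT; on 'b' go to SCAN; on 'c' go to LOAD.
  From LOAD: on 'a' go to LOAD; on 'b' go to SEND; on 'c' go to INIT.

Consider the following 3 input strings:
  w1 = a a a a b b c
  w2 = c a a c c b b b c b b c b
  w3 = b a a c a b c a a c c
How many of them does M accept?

2

w1: Trace: INIT -a-> OPEN -a-> INIT -a-> OPEN -a-> INIT -b-> SCAN -b-> SCAN -c-> LOCK  → end LOCK, rejected
w2: Trace: INIT -c-> HOLD -a-> LOCK -a-> INIT -c-> HOLD -c-> HOLD -b-> OPEN -b-> LOAD -b-> SEND -c-> OPEN -b-> LOAD -b-> SEND -c-> OPEN -b-> LOAD  → end LOAD, accepted
w3: Trace: INIT -b-> SCAN -a-> LOCK -a-> INIT -c-> HOLD -a-> LOCK -b-> SCAN -c-> LOCK -a-> INIT -a-> OPEN -c-> SEND -c-> OPEN  → end OPEN, accepted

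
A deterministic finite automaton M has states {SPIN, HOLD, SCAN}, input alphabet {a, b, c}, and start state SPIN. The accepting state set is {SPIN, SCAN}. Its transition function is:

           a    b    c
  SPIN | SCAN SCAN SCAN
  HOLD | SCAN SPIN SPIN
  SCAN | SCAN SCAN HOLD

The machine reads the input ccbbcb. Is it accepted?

Trace: SPIN -c-> SCAN -c-> HOLD -b-> SPIN -b-> SCAN -c-> HOLD -b-> SPIN
End state SPIN is accepting.

Yes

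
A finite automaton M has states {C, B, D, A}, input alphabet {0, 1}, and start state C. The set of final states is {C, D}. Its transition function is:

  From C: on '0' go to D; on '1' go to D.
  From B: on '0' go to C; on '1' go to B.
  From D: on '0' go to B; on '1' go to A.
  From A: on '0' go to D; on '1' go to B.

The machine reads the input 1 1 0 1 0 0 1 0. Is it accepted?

Yes

Trace: C -1-> D -1-> A -0-> D -1-> A -0-> D -0-> B -1-> B -0-> C
End state C is accepting.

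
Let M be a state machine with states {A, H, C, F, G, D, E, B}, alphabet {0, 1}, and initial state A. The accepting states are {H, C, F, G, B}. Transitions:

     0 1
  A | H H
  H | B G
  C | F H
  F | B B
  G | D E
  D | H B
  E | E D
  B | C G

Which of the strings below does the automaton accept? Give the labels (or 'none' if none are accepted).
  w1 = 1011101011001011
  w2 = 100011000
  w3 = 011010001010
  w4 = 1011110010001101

w1:
  start at A
  read '1': A → H
  read '0': H → B
  read '1': B → G
  read '1': G → E
  read '1': E → D
  read '0': D → H
  read '1': H → G
  read '0': G → D
  read '1': D → B
  read '1': B → G
  read '0': G → D
  read '0': D → H
  read '1': H → G
  read '0': G → D
  read '1': D → B
  read '1': B → G
  end G, accepted
w2:
  start at A
  read '1': A → H
  read '0': H → B
  read '0': B → C
  read '0': C → F
  read '1': F → B
  read '1': B → G
  read '0': G → D
  read '0': D → H
  read '0': H → B
  end B, accepted
w3:
  start at A
  read '0': A → H
  read '1': H → G
  read '1': G → E
  read '0': E → E
  read '1': E → D
  read '0': D → H
  read '0': H → B
  read '0': B → C
  read '1': C → H
  read '0': H → B
  read '1': B → G
  read '0': G → D
  end D, rejected
w4:
  start at A
  read '1': A → H
  read '0': H → B
  read '1': B → G
  read '1': G → E
  read '1': E → D
  read '1': D → B
  read '0': B → C
  read '0': C → F
  read '1': F → B
  read '0': B → C
  read '0': C → F
  read '0': F → B
  read '1': B → G
  read '1': G → E
  read '0': E → E
  read '1': E → D
  end D, rejected

w1, w2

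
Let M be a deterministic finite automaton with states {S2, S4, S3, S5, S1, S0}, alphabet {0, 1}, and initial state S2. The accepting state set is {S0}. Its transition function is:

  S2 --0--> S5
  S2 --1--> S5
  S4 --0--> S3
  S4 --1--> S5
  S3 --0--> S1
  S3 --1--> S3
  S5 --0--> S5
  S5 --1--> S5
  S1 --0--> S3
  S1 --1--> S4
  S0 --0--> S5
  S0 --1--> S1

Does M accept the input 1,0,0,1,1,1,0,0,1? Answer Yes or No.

No

Trace: S2 -1-> S5 -0-> S5 -0-> S5 -1-> S5 -1-> S5 -1-> S5 -0-> S5 -0-> S5 -1-> S5
End state S5 is not accepting.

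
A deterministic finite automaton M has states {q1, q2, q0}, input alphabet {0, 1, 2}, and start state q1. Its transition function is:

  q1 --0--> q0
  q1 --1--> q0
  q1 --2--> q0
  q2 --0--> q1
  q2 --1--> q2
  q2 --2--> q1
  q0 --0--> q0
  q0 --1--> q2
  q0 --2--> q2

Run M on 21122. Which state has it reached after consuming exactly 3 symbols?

q1 → q0 → q2 → q2
After 3 symbols: q2.

q2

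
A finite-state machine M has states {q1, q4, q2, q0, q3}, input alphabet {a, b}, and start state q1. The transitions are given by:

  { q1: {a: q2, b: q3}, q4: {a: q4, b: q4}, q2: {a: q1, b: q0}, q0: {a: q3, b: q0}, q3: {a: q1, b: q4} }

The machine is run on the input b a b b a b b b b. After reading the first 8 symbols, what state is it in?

q4

Trace: q1 -b-> q3 -a-> q1 -b-> q3 -b-> q4 -a-> q4 -b-> q4 -b-> q4 -b-> q4
After 8 symbols: q4.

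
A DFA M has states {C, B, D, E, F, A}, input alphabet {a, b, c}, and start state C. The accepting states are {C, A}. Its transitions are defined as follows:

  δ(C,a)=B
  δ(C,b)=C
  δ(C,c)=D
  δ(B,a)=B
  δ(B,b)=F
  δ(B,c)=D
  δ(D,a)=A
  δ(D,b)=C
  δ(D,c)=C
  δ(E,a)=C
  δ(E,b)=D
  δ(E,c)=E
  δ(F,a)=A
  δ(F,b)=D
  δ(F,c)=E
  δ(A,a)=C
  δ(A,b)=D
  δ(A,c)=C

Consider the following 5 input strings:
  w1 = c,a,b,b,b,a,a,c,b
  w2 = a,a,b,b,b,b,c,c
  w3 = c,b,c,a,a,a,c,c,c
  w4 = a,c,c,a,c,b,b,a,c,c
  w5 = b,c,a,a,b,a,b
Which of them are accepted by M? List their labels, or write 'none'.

w1, w2, w4

w1: C → D → A → D → C → C → B → B → D → C  → end C, accepted
w2: C → B → B → F → D → C → C → D → C  → end C, accepted
w3: C → D → C → D → A → C → B → D → C → D  → end D, rejected
w4: C → B → D → C → B → D → C → C → B → D → C  → end C, accepted
w5: C → C → D → A → C → C → B → F  → end F, rejected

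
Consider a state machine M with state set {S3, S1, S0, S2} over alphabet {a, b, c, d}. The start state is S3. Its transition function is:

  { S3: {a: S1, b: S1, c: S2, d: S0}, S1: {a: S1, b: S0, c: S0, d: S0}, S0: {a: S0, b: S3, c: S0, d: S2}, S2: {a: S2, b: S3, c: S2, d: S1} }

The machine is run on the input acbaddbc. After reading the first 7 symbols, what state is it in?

S3

start at S3
read 'a': S3 → S1
read 'c': S1 → S0
read 'b': S0 → S3
read 'a': S3 → S1
read 'd': S1 → S0
read 'd': S0 → S2
read 'b': S2 → S3
After 7 symbols: S3.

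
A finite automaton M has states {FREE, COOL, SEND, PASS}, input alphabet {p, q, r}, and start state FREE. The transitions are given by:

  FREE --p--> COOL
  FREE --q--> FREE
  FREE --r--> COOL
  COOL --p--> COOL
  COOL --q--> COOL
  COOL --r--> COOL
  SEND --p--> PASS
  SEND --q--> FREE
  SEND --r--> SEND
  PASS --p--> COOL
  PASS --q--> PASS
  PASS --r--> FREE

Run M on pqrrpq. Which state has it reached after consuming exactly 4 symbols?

Trace: FREE -p-> COOL -q-> COOL -r-> COOL -r-> COOL
After 4 symbols: COOL.

COOL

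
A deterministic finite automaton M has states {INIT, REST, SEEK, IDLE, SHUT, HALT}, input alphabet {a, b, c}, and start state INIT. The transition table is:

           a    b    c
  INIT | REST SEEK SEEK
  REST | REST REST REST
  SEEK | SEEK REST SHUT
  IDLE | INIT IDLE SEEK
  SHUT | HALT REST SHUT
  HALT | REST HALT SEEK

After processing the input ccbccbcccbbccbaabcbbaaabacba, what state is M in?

REST

start at INIT
read 'c': INIT → SEEK
read 'c': SEEK → SHUT
read 'b': SHUT → REST
read 'c': REST → REST
read 'c': REST → REST
read 'b': REST → REST
read 'c': REST → REST
read 'c': REST → REST
read 'c': REST → REST
read 'b': REST → REST
read 'b': REST → REST
read 'c': REST → REST
read 'c': REST → REST
read 'b': REST → REST
read 'a': REST → REST
read 'a': REST → REST
read 'b': REST → REST
read 'c': REST → REST
read 'b': REST → REST
read 'b': REST → REST
read 'a': REST → REST
read 'a': REST → REST
read 'a': REST → REST
read 'b': REST → REST
read 'a': REST → REST
read 'c': REST → REST
read 'b': REST → REST
read 'a': REST → REST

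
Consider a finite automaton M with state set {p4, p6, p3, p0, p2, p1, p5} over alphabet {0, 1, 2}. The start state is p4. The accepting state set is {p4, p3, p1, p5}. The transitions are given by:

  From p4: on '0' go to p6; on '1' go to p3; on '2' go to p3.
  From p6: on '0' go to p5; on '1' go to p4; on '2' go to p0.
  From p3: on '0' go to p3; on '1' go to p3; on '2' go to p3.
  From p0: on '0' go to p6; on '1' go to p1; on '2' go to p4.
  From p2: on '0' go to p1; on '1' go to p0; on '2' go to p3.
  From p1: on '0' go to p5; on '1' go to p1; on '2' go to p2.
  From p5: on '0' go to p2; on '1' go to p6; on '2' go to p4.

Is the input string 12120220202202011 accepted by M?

Trace: p4 -1-> p3 -2-> p3 -1-> p3 -2-> p3 -0-> p3 -2-> p3 -2-> p3 -0-> p3 -2-> p3 -0-> p3 -2-> p3 -2-> p3 -0-> p3 -2-> p3 -0-> p3 -1-> p3 -1-> p3
End state p3 is accepting.

Yes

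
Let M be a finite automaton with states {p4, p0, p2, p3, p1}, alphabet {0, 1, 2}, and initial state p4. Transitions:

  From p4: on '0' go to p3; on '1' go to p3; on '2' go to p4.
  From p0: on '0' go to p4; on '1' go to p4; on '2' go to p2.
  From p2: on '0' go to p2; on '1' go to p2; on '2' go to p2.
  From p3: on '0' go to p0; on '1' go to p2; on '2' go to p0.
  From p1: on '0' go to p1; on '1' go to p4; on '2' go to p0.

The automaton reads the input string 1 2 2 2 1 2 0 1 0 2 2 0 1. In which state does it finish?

p2

p4 → p3 → p0 → p2 → p2 → p2 → p2 → p2 → p2 → p2 → p2 → p2 → p2 → p2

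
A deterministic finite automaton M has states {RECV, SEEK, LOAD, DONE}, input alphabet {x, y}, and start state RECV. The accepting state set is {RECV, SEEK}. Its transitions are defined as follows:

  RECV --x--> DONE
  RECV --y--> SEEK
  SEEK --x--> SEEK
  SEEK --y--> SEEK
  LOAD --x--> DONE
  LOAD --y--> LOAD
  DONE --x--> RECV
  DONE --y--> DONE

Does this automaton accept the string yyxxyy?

Yes

RECV → SEEK → SEEK → SEEK → SEEK → SEEK → SEEK
End state SEEK is accepting.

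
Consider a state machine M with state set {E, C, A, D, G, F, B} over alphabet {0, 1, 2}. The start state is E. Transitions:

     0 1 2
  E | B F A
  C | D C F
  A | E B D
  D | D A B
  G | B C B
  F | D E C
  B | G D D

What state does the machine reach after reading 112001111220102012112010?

E → F → E → A → E → B → D → A → B → D → B → D → D → A → E → A → E → F → C → C → C → F → D → A → E

E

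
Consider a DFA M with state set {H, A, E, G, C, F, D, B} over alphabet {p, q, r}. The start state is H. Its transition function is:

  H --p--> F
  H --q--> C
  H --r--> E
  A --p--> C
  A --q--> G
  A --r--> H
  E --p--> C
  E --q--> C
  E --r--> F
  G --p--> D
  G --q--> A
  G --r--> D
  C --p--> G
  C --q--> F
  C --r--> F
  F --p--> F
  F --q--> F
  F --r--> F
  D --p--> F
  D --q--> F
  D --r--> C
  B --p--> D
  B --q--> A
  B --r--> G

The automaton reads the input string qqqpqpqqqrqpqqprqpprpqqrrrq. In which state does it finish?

H → C → F → F → F → F → F → F → F → F → F → F → F → F → F → F → F → F → F → F → F → F → F → F → F → F → F → F

F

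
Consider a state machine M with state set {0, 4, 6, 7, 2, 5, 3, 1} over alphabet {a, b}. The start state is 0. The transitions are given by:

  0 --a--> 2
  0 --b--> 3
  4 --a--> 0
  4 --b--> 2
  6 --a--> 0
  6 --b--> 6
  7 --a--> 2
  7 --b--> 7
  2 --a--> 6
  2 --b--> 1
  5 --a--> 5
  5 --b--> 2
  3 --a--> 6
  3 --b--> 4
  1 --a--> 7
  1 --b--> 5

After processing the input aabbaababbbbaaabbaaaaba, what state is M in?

6

0 → 2 → 6 → 6 → 6 → 0 → 2 → 1 → 7 → 7 → 7 → 7 → 7 → 2 → 6 → 0 → 3 → 4 → 0 → 2 → 6 → 0 → 3 → 6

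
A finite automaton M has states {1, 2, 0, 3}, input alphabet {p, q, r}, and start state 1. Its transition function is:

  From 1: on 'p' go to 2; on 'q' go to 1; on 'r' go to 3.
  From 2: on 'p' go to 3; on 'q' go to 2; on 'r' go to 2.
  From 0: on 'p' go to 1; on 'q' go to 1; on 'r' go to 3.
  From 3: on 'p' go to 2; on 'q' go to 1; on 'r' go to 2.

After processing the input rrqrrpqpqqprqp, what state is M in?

start at 1
read 'r': 1 → 3
read 'r': 3 → 2
read 'q': 2 → 2
read 'r': 2 → 2
read 'r': 2 → 2
read 'p': 2 → 3
read 'q': 3 → 1
read 'p': 1 → 2
read 'q': 2 → 2
read 'q': 2 → 2
read 'p': 2 → 3
read 'r': 3 → 2
read 'q': 2 → 2
read 'p': 2 → 3

3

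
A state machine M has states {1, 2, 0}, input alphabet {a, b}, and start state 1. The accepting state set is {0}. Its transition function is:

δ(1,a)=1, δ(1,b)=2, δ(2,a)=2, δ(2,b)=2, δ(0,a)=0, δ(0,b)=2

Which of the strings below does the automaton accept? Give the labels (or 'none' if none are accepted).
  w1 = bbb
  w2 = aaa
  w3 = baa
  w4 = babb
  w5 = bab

w1: Trace: 1 -b-> 2 -b-> 2 -b-> 2  → end 2, rejected
w2: Trace: 1 -a-> 1 -a-> 1 -a-> 1  → end 1, rejected
w3: Trace: 1 -b-> 2 -a-> 2 -a-> 2  → end 2, rejected
w4: Trace: 1 -b-> 2 -a-> 2 -b-> 2 -b-> 2  → end 2, rejected
w5: Trace: 1 -b-> 2 -a-> 2 -b-> 2  → end 2, rejected

none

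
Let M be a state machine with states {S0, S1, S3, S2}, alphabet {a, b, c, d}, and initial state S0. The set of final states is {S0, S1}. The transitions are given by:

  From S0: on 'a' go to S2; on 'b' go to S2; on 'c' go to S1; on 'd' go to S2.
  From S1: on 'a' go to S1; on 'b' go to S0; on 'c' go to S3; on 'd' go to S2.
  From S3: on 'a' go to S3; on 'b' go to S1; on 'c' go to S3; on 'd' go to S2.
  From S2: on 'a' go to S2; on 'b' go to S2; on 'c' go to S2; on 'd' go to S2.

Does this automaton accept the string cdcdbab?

start at S0
read 'c': S0 → S1
read 'd': S1 → S2
read 'c': S2 → S2
read 'd': S2 → S2
read 'b': S2 → S2
read 'a': S2 → S2
read 'b': S2 → S2
End state S2 is not accepting.

No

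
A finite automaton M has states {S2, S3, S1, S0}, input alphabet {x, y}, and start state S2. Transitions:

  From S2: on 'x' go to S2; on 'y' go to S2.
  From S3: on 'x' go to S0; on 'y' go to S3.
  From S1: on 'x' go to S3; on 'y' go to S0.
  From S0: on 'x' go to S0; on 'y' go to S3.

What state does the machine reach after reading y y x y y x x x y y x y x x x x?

start at S2
read 'y': S2 → S2
read 'y': S2 → S2
read 'x': S2 → S2
read 'y': S2 → S2
read 'y': S2 → S2
read 'x': S2 → S2
read 'x': S2 → S2
read 'x': S2 → S2
read 'y': S2 → S2
read 'y': S2 → S2
read 'x': S2 → S2
read 'y': S2 → S2
read 'x': S2 → S2
read 'x': S2 → S2
read 'x': S2 → S2
read 'x': S2 → S2

S2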